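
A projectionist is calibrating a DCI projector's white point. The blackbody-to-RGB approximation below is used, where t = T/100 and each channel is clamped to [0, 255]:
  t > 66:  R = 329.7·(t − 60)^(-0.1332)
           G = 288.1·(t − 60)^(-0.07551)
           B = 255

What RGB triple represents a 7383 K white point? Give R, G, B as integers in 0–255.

t = 7383/100 = 73.83; the t > 66 branch applies.
R = 329.7·(73.83 − 60)^(-0.1332) = 329.7·13.83^(-0.1332) = 329.7·0.70476 = 232.360.
G = 288.1·(73.83 − 60)^(-0.07551) = 288.1·13.83^(-0.07551) = 288.1·0.82008 = 236.265.
B = 255 by definition for t > 66.
Rounded: (232, 236, 255).

R=232, G=236, B=255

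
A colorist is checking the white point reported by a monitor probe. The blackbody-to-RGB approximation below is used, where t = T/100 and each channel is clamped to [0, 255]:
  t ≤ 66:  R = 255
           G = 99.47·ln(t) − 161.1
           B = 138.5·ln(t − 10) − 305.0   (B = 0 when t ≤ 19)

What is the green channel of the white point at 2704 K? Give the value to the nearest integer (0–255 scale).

t = 2704/100 = 27.04; the t ≤ 66 branch applies.
G = 99.47·ln 27.04 − 161.1 = 99.47·3.2973 − 161.1 = 166.884.
Rounded: 167.

167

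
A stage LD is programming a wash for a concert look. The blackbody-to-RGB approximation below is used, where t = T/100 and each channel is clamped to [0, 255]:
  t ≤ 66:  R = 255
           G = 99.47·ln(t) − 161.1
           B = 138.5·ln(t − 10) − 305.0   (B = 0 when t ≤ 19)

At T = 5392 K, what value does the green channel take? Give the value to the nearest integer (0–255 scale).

236

t = 5392/100 = 53.92; the t ≤ 66 branch applies.
G = 99.47·ln 53.92 − 161.1 = 99.47·3.9875 − 161.1 = 235.537.
Rounded: 236.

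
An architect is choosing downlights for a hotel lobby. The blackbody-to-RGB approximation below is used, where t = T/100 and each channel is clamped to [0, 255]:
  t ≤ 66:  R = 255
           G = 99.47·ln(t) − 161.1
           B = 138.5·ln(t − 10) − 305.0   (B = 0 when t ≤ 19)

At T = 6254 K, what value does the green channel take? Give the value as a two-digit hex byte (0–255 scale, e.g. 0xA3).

t = 6254/100 = 62.54; the t ≤ 66 branch applies.
G = 99.47·ln 62.54 − 161.1 = 99.47·4.1358 − 161.1 = 250.289.
Rounded: 250; in hex, 0xFA.

0xFA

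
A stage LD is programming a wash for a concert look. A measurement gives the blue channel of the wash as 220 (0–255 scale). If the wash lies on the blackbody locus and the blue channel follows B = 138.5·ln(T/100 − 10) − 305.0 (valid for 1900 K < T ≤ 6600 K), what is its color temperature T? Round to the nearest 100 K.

ln(t − 10) = (220 + 305.0) / 138.5 = 3.7906.
t − 10 = e^3.7906 = 44.284, so t = 54.284.
T = 100·t = 5428 K → 5400 K to the nearest 100 K.

5400 K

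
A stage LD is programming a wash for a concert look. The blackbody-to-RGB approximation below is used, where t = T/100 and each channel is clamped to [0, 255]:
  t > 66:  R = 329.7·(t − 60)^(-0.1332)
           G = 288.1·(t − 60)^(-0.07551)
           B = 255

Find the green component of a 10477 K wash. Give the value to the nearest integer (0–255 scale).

216

t = 10477/100 = 104.77; the t > 66 branch applies.
G = 288.1·(104.77 − 60)^(-0.07551) = 288.1·44.77^(-0.07551) = 288.1·0.75047 = 216.211.
Rounded: 216.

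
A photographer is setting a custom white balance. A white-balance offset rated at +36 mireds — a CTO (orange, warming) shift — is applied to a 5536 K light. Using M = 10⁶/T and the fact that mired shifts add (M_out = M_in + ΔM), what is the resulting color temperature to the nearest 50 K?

4600 K

M_in = 10⁶/5536 = 180.64 mireds.
M_out = 180.64 + (+36) = 216.64 mireds.
T_out = 10⁶/216.64 = 4616.0 K → 4600 K.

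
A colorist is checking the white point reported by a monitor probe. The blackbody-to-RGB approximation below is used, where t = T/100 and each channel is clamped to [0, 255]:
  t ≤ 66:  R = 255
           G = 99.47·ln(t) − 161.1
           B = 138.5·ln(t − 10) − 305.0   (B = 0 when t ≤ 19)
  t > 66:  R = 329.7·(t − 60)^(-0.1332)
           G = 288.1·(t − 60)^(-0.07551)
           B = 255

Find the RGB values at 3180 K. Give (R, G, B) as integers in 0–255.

t = 3180/100 = 31.8; the t ≤ 66 branch applies.
R = 255 by definition for t ≤ 66.
G = 99.47·ln 31.8 − 161.1 = 99.47·3.4595 − 161.1 = 183.013.
B = 138.5·ln(31.8 − 10) − 305.0 = 138.5·ln 21.8 − 305.0 = 138.5·3.0819 − 305.0 = 121.845.
Rounded: (255, 183, 122).

(255, 183, 122)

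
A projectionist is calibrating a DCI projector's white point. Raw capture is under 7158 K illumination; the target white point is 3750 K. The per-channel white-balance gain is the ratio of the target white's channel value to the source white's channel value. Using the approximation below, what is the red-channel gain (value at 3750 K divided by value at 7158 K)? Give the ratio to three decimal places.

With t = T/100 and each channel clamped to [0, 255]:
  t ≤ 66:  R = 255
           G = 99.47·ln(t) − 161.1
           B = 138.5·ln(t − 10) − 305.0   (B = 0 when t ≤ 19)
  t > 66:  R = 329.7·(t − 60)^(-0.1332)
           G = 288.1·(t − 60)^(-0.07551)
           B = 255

At 7158 K (t = 71.58):
  R = 329.7·(71.58 − 60)^(-0.1332) = 329.7·11.58^(-0.1332) = 329.7·0.72163 = 237.921.
At 3750 K (t = 37.5):
  R = 255 by definition for t ≤ 66.
Gain = 255.000 / 237.921 = 1.0718 → 1.072.

1.072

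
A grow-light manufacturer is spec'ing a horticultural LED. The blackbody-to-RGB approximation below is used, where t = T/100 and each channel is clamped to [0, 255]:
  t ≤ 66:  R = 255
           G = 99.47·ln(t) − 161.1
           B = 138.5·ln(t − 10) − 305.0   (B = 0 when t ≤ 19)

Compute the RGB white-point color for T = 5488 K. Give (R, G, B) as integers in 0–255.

t = 5488/100 = 54.88; the t ≤ 66 branch applies.
R = 255 by definition for t ≤ 66.
G = 99.47·ln 54.88 − 161.1 = 99.47·4.0051 − 161.1 = 237.292.
B = 138.5·ln(54.88 − 10) − 305.0 = 138.5·ln 44.88 − 305.0 = 138.5·3.8040 − 305.0 = 221.853.
Rounded: (255, 237, 222).

(255, 237, 222)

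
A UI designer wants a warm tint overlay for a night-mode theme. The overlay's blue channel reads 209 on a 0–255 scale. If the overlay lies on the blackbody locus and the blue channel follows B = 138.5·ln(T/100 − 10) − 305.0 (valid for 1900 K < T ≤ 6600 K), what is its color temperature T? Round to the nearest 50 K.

5100 K

ln(t − 10) = (209 + 305.0) / 138.5 = 3.7112.
t − 10 = e^3.7112 = 40.903, so t = 50.903.
T = 100·t = 5090 K → 5100 K to the nearest 50 K.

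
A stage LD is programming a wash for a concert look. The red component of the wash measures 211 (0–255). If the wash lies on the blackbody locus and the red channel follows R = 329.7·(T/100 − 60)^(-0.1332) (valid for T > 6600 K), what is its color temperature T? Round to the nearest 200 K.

8800 K

(t − 60)^(-0.1332) = 211/329.7 = 0.63998.
t − 60 = 0.63998^(1/-0.1332) = 0.63998^(-7.508) = 28.525, so t = 88.525.
T = 100·t = 8853 K → 8800 K to the nearest 200 K.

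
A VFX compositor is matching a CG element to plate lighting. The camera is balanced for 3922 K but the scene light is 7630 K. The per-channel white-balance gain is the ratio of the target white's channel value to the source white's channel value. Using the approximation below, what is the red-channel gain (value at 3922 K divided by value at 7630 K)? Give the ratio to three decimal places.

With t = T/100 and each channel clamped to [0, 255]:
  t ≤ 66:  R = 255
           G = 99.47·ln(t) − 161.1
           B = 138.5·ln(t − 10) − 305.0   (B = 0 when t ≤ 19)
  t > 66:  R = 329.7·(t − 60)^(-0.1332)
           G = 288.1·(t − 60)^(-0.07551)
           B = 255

1.122

At 7630 K (t = 76.3):
  R = 329.7·(76.3 − 60)^(-0.1332) = 329.7·16.3^(-0.1332) = 329.7·0.68950 = 227.329.
At 3922 K (t = 39.22):
  R = 255 by definition for t ≤ 66.
Gain = 255.000 / 227.329 = 1.1217 → 1.122.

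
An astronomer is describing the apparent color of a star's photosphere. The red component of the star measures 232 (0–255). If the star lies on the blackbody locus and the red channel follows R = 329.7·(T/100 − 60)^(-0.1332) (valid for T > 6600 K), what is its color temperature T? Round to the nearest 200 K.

(t − 60)^(-0.1332) = 232/329.7 = 0.70367.
t − 60 = 0.70367^(1/-0.1332) = 0.70367^(-7.508) = 13.992, so t = 73.992.
T = 100·t = 7399 K → 7400 K to the nearest 200 K.

7400 K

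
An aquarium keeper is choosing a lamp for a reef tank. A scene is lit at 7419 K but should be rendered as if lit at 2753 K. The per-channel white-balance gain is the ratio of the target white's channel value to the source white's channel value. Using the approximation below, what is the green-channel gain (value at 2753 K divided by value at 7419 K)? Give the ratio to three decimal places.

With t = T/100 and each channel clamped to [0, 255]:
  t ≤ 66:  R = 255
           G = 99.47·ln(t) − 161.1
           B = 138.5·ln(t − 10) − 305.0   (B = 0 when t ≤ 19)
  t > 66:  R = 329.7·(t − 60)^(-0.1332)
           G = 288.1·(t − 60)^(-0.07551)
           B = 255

0.715

At 7419 K (t = 74.19):
  G = 288.1·(74.19 − 60)^(-0.07551) = 288.1·14.19^(-0.07551) = 288.1·0.81849 = 235.807.
At 2753 K (t = 27.53):
  G = 99.47·ln 27.53 − 161.1 = 99.47·3.3153 − 161.1 = 168.671.
Gain = 168.671 / 235.807 = 0.7153 → 0.715.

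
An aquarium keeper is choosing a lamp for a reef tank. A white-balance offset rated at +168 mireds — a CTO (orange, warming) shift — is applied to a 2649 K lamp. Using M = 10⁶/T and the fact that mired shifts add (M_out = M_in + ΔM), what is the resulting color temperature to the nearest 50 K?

1850 K

M_in = 10⁶/2649 = 377.50 mireds.
M_out = 377.50 + (+168) = 545.50 mireds.
T_out = 10⁶/545.50 = 1833.2 K → 1850 K.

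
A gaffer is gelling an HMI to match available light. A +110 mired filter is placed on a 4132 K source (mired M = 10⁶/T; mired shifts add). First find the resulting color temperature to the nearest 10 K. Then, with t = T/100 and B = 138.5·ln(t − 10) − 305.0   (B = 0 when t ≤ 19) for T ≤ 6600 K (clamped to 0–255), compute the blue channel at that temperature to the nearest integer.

M_in = 10⁶/4132 = 242.01; M_out = 242.01 + (+110) = 352.01.
T_out = 10⁶/352.01 = 2840.8 K → 2840 K; t = 28.4.
B = 138.5·ln(28.4 − 10) − 305.0 = 138.5·ln 18.4 − 305.0 = 138.5·2.9124 − 305.0 = 98.361.
Rounded: 98.

98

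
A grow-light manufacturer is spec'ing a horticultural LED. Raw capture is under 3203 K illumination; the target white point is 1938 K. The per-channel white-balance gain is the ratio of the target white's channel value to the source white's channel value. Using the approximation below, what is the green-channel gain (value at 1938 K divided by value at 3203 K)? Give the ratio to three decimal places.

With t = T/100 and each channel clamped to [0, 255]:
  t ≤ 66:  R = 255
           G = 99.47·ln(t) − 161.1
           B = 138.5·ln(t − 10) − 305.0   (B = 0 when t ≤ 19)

At 3203 K (t = 32.03):
  G = 99.47·ln 32.03 − 161.1 = 99.47·3.4667 − 161.1 = 183.730.
At 1938 K (t = 19.38):
  G = 99.47·ln 19.38 − 161.1 = 99.47·2.9642 − 161.1 = 133.753.
Gain = 133.753 / 183.730 = 0.7280 → 0.728.

0.728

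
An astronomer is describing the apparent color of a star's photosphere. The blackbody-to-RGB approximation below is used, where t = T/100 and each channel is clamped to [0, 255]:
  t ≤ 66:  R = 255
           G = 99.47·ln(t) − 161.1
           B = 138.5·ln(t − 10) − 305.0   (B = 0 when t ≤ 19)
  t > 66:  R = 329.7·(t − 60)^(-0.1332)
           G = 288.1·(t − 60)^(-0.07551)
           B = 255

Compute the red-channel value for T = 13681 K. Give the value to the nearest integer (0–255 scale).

t = 13681/100 = 136.81; the t > 66 branch applies.
R = 329.7·(136.81 − 60)^(-0.1332) = 329.7·76.81^(-0.1332) = 329.7·0.56087 = 184.919.
Rounded: 185.

185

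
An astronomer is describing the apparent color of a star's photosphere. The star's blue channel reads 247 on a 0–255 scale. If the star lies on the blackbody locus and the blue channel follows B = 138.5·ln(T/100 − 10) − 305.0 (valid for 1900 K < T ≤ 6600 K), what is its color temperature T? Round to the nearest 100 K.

6400 K

ln(t − 10) = (247 + 305.0) / 138.5 = 3.9856.
t − 10 = e^3.9856 = 53.815, so t = 63.815.
T = 100·t = 6382 K → 6400 K to the nearest 100 K.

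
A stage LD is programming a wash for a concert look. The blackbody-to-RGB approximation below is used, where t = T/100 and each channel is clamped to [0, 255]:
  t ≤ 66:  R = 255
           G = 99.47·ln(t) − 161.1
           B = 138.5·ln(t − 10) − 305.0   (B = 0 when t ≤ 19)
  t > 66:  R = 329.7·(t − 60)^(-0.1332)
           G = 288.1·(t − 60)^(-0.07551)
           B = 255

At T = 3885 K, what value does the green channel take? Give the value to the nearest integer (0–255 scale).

203

t = 3885/100 = 38.85; the t ≤ 66 branch applies.
G = 99.47·ln 38.85 − 161.1 = 99.47·3.6597 − 161.1 = 202.931.
Rounded: 203.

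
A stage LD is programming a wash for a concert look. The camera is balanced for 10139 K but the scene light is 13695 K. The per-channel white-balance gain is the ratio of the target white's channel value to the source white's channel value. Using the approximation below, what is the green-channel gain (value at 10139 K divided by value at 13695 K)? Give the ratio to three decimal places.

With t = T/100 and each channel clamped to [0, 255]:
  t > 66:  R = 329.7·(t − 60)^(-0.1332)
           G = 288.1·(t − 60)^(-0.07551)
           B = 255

At 13695 K (t = 136.95):
  G = 288.1·(136.95 − 60)^(-0.07551) = 288.1·76.95^(-0.07551) = 288.1·0.72040 = 207.547.
At 10139 K (t = 101.39):
  G = 288.1·(101.39 − 60)^(-0.07551) = 288.1·41.39^(-0.07551) = 288.1·0.75493 = 217.496.
Gain = 217.496 / 207.547 = 1.0479 → 1.048.

1.048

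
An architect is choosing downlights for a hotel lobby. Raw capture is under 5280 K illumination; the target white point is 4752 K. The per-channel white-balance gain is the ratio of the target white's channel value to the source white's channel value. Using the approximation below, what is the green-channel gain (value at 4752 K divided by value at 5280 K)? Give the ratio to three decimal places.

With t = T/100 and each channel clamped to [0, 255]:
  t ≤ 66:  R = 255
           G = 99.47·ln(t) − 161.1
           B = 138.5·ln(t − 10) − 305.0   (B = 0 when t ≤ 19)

0.955

At 5280 K (t = 52.8):
  G = 99.47·ln 52.8 − 161.1 = 99.47·3.9665 − 161.1 = 233.449.
At 4752 K (t = 47.52):
  G = 99.47·ln 47.52 − 161.1 = 99.47·3.8612 − 161.1 = 222.969.
Gain = 222.969 / 233.449 = 0.9551 → 0.955.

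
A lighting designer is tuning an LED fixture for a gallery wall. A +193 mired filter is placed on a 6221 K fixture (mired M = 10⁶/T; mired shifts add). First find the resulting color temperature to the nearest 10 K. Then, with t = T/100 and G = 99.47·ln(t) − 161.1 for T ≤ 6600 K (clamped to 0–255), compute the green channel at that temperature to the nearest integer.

171

M_in = 10⁶/6221 = 160.75; M_out = 160.75 + (+193) = 353.75.
T_out = 10⁶/353.75 = 2826.9 K → 2830 K; t = 28.3.
G = 99.47·ln 28.3 − 161.1 = 99.47·3.3429 − 161.1 = 171.414.
Rounded: 171.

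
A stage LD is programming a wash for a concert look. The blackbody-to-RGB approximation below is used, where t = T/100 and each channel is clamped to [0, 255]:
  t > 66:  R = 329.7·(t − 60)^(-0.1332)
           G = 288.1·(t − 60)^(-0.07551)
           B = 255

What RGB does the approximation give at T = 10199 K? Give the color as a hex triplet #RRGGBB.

#C8D9FF

t = 10199/100 = 101.99; the t > 66 branch applies.
R = 329.7·(101.99 − 60)^(-0.1332) = 329.7·41.99^(-0.1332) = 329.7·0.60785 = 200.408.
G = 288.1·(101.99 − 60)^(-0.07551) = 288.1·41.99^(-0.07551) = 288.1·0.75411 = 217.260.
B = 255 by definition for t > 66.
Rounded: (200, 217, 255).
In hex: #C8D9FF.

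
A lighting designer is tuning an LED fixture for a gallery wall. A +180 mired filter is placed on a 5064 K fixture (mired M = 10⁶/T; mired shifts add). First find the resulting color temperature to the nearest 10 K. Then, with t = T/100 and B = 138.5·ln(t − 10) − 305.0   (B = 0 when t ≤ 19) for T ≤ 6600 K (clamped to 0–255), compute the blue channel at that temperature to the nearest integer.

M_in = 10⁶/5064 = 197.47; M_out = 197.47 + (+180) = 377.47.
T_out = 10⁶/377.47 = 2649.2 K → 2650 K; t = 26.5.
B = 138.5·ln(26.5 − 10) − 305.0 = 138.5·ln 16.5 − 305.0 = 138.5·2.8034 − 305.0 = 83.265.
Rounded: 83.

83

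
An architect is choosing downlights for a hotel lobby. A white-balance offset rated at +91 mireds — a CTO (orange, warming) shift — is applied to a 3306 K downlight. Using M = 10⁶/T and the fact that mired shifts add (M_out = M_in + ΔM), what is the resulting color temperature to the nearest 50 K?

2550 K

M_in = 10⁶/3306 = 302.48 mireds.
M_out = 302.48 + (+91) = 393.48 mireds.
T_out = 10⁶/393.48 = 2541.4 K → 2550 K.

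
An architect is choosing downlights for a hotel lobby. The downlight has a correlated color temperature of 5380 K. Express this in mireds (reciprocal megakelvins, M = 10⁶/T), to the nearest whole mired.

M = 10⁶ / 5380 = 185.874 → 186 mireds.

186 mireds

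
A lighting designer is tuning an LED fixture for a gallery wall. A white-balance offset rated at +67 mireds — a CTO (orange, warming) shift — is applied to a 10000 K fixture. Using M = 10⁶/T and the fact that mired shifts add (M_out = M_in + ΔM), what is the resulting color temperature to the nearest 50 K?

6000 K

M_in = 10⁶/10000 = 100.00 mireds.
M_out = 100.00 + (+67) = 167.00 mireds.
T_out = 10⁶/167.00 = 5988.0 K → 6000 K.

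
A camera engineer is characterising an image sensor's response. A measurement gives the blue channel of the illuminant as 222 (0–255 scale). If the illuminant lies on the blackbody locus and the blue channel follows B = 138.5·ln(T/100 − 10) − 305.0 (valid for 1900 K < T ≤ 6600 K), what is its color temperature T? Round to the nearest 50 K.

5500 K

ln(t − 10) = (222 + 305.0) / 138.5 = 3.8051.
t − 10 = e^3.8051 = 44.928, so t = 54.928.
T = 100·t = 5493 K → 5500 K to the nearest 50 K.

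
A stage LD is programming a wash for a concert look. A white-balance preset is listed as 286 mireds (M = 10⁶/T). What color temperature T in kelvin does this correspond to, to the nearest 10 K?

T = 10⁶ / 286 = 3496.50 K → 3500 K.

3500 K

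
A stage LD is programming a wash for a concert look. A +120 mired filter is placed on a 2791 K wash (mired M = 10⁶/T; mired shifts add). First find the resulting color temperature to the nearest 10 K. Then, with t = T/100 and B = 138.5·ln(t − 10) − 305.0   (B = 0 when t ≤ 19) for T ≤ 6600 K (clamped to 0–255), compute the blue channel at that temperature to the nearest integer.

M_in = 10⁶/2791 = 358.29; M_out = 358.29 + (+120) = 478.29.
T_out = 10⁶/478.29 = 2090.8 K → 2090 K; t = 20.9.
B = 138.5·ln(20.9 − 10) − 305.0 = 138.5·ln 10.9 − 305.0 = 138.5·2.3888 − 305.0 = 25.844.
Rounded: 26.

26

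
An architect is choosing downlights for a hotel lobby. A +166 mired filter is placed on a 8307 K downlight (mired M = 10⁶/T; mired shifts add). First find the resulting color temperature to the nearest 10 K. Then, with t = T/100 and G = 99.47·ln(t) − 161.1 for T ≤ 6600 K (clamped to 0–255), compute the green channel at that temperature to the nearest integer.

M_in = 10⁶/8307 = 120.38; M_out = 120.38 + (+166) = 286.38.
T_out = 10⁶/286.38 = 3491.9 K → 3490 K; t = 34.9.
G = 99.47·ln 34.9 − 161.1 = 99.47·3.5525 − 161.1 = 192.266.
Rounded: 192.

192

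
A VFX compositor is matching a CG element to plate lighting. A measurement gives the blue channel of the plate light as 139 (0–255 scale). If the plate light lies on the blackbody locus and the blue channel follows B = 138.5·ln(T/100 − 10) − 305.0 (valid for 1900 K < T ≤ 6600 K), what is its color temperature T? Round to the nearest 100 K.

ln(t − 10) = (139 + 305.0) / 138.5 = 3.2058.
t − 10 = e^3.2058 = 24.675, so t = 34.675.
T = 100·t = 3467 K → 3500 K to the nearest 100 K.

3500 K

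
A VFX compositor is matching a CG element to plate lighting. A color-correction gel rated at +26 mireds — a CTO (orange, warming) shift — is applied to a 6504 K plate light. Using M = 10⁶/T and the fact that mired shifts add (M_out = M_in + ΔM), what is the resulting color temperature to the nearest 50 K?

5550 K

M_in = 10⁶/6504 = 153.75 mireds.
M_out = 153.75 + (+26) = 179.75 mireds.
T_out = 10⁶/179.75 = 5563.2 K → 5550 K.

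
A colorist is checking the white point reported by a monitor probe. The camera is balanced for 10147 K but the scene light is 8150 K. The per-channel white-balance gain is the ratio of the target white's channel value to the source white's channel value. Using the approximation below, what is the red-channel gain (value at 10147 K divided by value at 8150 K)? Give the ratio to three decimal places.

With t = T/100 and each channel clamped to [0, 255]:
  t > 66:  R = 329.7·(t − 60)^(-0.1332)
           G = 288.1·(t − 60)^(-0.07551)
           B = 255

At 8150 K (t = 81.5):
  R = 329.7·(81.5 − 60)^(-0.1332) = 329.7·21.5^(-0.1332) = 329.7·0.66454 = 219.098.
At 10147 K (t = 101.47):
  R = 329.7·(101.47 − 60)^(-0.1332) = 329.7·41.47^(-0.1332) = 329.7·0.60886 = 200.741.
Gain = 200.741 / 219.098 = 0.9162 → 0.916.

0.916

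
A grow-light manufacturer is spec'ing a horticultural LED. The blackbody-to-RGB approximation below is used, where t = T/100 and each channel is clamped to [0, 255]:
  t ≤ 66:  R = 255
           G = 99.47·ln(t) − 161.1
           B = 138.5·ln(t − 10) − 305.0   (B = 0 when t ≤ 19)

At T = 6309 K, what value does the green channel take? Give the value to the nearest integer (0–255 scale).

251

t = 6309/100 = 63.09; the t ≤ 66 branch applies.
G = 99.47·ln 63.09 − 161.1 = 99.47·4.1446 − 161.1 = 251.160.
Rounded: 251.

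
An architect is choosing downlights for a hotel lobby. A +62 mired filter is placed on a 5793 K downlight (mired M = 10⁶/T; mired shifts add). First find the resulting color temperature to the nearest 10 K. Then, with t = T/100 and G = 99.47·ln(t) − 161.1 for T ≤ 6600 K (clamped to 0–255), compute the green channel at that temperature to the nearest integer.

M_in = 10⁶/5793 = 172.62; M_out = 172.62 + (+62) = 234.62.
T_out = 10⁶/234.62 = 4262.2 K → 4260 K; t = 42.6.
G = 99.47·ln 42.6 − 161.1 = 99.47·3.7519 − 161.1 = 212.097.
Rounded: 212.

212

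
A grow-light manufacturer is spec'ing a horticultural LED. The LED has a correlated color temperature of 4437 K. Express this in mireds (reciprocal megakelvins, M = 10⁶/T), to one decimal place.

M = 10⁶ / 4437 = 225.378 → 225.4 mireds.

225.4 mireds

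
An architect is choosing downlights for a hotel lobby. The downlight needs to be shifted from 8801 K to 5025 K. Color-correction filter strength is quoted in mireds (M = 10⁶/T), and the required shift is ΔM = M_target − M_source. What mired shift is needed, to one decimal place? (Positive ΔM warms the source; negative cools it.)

+85.4 mireds

M_source = 10⁶/8801 = 113.623; M_target = 10⁶/5025 = 199.005.
ΔM = 199.005 − 113.623 = 85.382 → +85.4 mireds, a warming shift.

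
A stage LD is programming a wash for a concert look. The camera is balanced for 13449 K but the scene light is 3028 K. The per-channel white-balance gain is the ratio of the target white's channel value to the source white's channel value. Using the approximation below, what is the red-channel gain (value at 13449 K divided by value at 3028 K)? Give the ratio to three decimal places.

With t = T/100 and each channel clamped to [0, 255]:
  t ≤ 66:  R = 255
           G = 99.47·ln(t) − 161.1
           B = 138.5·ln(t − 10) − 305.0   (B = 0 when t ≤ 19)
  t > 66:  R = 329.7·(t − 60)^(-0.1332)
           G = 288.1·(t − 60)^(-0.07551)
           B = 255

At 3028 K (t = 30.28):
  R = 255 by definition for t ≤ 66.
At 13449 K (t = 134.49):
  R = 329.7·(134.49 − 60)^(-0.1332) = 329.7·74.49^(-0.1332) = 329.7·0.56317 = 185.676.
Gain = 185.676 / 255.000 = 0.7281 → 0.728.

0.728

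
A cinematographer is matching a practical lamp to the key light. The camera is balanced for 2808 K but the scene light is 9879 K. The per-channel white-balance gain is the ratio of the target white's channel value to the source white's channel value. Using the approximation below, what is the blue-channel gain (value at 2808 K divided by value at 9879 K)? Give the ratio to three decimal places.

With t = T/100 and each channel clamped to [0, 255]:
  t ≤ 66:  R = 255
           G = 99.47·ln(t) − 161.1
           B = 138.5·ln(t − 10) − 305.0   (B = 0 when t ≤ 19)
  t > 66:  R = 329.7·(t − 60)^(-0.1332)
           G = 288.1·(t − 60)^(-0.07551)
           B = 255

0.376

At 9879 K (t = 98.79):
  B = 255 by definition for t > 66.
At 2808 K (t = 28.08):
  B = 138.5·ln(28.08 − 10) − 305.0 = 138.5·ln 18.08 − 305.0 = 138.5·2.8948 − 305.0 = 95.931.
Gain = 95.931 / 255.000 = 0.3762 → 0.376.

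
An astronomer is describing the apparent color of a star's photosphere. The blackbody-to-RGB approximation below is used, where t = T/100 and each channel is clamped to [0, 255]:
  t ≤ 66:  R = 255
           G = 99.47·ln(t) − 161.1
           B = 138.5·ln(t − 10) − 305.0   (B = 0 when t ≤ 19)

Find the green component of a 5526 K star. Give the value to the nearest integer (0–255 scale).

238

t = 5526/100 = 55.26; the t ≤ 66 branch applies.
G = 99.47·ln 55.26 − 161.1 = 99.47·4.0120 − 161.1 = 237.979.
Rounded: 238.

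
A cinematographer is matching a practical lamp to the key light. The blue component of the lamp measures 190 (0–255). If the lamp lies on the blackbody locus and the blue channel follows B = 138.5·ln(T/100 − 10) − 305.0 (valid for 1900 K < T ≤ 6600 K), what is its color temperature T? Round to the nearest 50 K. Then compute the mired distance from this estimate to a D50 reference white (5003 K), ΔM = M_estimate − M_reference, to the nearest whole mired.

ln(t − 10) = (190 + 305.0) / 138.5 = 3.5740.
t − 10 = e^3.5740 = 35.659, so t = 45.659.
T = 100·t = 4566 K → 4550 K to the nearest 50 K.
M_estimate = 10⁶/4550 = 219.78; M_reference = 10⁶/5003 = 199.88.
ΔM = 219.78 − 199.88 = 19.90 → +20 mireds.

+20 mireds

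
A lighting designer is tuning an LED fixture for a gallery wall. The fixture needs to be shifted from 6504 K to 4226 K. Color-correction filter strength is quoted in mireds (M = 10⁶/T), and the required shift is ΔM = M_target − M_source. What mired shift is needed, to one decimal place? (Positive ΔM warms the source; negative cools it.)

M_source = 10⁶/6504 = 153.752; M_target = 10⁶/4226 = 236.630.
ΔM = 236.630 − 153.752 = 82.879 → +82.9 mireds, a warming shift.

+82.9 mireds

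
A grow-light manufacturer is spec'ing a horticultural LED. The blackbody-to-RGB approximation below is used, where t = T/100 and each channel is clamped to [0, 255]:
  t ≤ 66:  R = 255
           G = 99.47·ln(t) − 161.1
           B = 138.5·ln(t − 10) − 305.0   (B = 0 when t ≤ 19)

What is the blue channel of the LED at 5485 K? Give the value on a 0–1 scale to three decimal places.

0.870

t = 5485/100 = 54.85; the t ≤ 66 branch applies.
B = 138.5·ln(54.85 − 10) − 305.0 = 138.5·ln 44.85 − 305.0 = 138.5·3.8033 − 305.0 = 221.760.
On a 0–1 scale: 221.760/255 = 0.8696 → 0.870.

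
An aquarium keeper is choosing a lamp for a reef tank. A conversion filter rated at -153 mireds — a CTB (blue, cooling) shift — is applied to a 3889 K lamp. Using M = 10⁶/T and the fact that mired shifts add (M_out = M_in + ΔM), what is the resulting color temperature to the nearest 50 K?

9600 K

M_in = 10⁶/3889 = 257.14 mireds.
M_out = 257.14 + (-153) = 104.14 mireds.
T_out = 10⁶/104.14 = 9602.9 K → 9600 K.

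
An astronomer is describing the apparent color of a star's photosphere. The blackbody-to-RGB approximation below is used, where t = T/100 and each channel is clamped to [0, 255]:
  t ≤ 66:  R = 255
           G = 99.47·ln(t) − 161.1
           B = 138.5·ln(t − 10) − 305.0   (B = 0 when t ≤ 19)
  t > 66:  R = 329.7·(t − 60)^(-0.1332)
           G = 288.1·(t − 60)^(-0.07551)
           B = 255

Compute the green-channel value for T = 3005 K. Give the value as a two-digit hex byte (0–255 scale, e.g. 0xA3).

t = 3005/100 = 30.05; the t ≤ 66 branch applies.
G = 99.47·ln 30.05 − 161.1 = 99.47·3.4029 − 161.1 = 177.383.
Rounded: 177; in hex, 0xB1.

0xB1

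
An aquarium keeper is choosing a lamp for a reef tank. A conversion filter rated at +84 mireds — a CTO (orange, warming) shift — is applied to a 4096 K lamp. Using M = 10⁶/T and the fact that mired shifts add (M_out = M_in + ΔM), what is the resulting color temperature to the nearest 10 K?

3050 K

M_in = 10⁶/4096 = 244.14 mireds.
M_out = 244.14 + (+84) = 328.14 mireds.
T_out = 10⁶/328.14 = 3047.5 K → 3050 K.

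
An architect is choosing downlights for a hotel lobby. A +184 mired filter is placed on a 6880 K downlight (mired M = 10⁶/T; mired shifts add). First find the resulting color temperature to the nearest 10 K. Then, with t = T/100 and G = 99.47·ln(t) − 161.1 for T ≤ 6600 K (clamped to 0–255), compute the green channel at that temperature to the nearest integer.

M_in = 10⁶/6880 = 145.35; M_out = 145.35 + (+184) = 329.35.
T_out = 10⁶/329.35 = 3036.3 K → 3040 K; t = 30.4.
G = 99.47·ln 30.4 − 161.1 = 99.47·3.4144 − 161.1 = 178.535.
Rounded: 179.

179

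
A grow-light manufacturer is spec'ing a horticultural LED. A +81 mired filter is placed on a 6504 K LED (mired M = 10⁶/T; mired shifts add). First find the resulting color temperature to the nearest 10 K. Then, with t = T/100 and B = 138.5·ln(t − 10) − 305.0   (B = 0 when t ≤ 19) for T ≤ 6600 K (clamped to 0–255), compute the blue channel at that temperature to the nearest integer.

M_in = 10⁶/6504 = 153.75; M_out = 153.75 + (+81) = 234.75.
T_out = 10⁶/234.75 = 4259.8 K → 4260 K; t = 42.6.
B = 138.5·ln(42.6 − 10) − 305.0 = 138.5·ln 32.6 − 305.0 = 138.5·3.4843 − 305.0 = 177.577.
Rounded: 178.

178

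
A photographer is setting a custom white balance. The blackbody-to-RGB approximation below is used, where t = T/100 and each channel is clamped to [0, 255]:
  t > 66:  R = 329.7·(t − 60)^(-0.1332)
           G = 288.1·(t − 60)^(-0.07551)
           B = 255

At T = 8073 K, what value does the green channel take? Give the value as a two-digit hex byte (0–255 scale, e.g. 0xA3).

0xE5

t = 8073/100 = 80.73; the t > 66 branch applies.
G = 288.1·(80.73 − 60)^(-0.07551) = 288.1·20.73^(-0.07551) = 288.1·0.79540 = 229.154.
Rounded: 229; in hex, 0xE5.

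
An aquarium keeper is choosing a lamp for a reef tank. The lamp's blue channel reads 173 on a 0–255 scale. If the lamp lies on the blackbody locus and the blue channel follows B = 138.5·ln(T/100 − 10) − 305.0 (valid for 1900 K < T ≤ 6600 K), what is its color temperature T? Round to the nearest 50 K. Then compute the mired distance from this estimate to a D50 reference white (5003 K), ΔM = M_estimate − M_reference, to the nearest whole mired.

ln(t − 10) = (173 + 305.0) / 138.5 = 3.4513.
t − 10 = e^3.4513 = 31.540, so t = 41.540.
T = 100·t = 4154 K → 4150 K to the nearest 50 K.
M_estimate = 10⁶/4150 = 240.96; M_reference = 10⁶/5003 = 199.88.
ΔM = 240.96 − 199.88 = 41.08 → +41 mireds.

+41 mireds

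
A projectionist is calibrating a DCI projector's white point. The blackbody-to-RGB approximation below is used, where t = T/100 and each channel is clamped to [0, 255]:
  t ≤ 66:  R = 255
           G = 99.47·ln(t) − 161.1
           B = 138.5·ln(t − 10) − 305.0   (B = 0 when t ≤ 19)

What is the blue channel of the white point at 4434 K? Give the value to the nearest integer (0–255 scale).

t = 4434/100 = 44.34; the t ≤ 66 branch applies.
B = 138.5·ln(44.34 − 10) − 305.0 = 138.5·ln 34.34 − 305.0 = 138.5·3.5363 − 305.0 = 184.779.
Rounded: 185.

185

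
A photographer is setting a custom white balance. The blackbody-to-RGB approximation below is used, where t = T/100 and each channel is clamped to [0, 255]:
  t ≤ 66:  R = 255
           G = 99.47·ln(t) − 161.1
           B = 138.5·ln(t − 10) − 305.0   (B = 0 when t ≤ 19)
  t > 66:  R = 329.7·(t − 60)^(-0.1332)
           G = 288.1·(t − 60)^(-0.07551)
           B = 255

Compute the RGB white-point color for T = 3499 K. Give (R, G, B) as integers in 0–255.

t = 3499/100 = 34.99; the t ≤ 66 branch applies.
R = 255 by definition for t ≤ 66.
G = 99.47·ln 34.99 − 161.1 = 99.47·3.5551 − 161.1 = 192.522.
B = 138.5·ln(34.99 − 10) − 305.0 = 138.5·ln 24.99 − 305.0 = 138.5·3.2185 − 305.0 = 140.759.
Rounded: (255, 193, 141).

(255, 193, 141)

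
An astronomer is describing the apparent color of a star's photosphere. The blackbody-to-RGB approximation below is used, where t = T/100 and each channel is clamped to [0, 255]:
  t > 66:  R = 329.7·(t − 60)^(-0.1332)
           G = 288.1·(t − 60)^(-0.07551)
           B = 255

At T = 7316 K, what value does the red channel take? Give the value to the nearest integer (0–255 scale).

234

t = 7316/100 = 73.16; the t > 66 branch applies.
R = 329.7·(73.16 − 60)^(-0.1332) = 329.7·13.16^(-0.1332) = 329.7·0.70944 = 233.902.
Rounded: 234.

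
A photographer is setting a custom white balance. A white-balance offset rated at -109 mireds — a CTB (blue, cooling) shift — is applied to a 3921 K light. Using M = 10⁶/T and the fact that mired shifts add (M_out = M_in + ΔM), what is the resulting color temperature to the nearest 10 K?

M_in = 10⁶/3921 = 255.04 mireds.
M_out = 255.04 + (-109) = 146.04 mireds.
T_out = 10⁶/146.04 = 6847.6 K → 6850 K.

6850 K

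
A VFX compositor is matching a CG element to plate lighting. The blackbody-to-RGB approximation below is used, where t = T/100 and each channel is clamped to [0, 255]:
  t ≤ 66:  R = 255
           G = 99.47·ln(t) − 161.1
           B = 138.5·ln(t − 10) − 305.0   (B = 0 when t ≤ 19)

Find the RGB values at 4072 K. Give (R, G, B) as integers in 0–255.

t = 4072/100 = 40.72; the t ≤ 66 branch applies.
R = 255 by definition for t ≤ 66.
G = 99.47·ln 40.72 − 161.1 = 99.47·3.7067 − 161.1 = 207.607.
B = 138.5·ln(40.72 − 10) − 305.0 = 138.5·ln 30.72 − 305.0 = 138.5·3.4249 − 305.0 = 169.351.
Rounded: (255, 208, 169).

(255, 208, 169)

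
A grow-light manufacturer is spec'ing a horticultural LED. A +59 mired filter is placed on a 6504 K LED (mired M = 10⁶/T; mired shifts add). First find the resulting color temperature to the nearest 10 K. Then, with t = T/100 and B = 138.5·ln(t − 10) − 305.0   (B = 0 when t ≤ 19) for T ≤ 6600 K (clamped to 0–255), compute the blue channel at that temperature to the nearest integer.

M_in = 10⁶/6504 = 153.75; M_out = 153.75 + (+59) = 212.75.
T_out = 10⁶/212.75 = 4700.3 K → 4700 K; t = 47.
B = 138.5·ln(47 − 10) − 305.0 = 138.5·ln 37 − 305.0 = 138.5·3.6109 − 305.0 = 195.112.
Rounded: 195.

195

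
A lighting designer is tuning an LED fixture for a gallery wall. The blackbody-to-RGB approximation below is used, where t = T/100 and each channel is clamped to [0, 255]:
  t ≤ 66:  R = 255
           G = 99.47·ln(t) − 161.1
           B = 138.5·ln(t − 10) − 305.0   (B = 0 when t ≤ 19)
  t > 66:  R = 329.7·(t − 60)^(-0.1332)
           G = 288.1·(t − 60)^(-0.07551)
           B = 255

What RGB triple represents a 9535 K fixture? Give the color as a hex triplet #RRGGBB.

t = 9535/100 = 95.35; the t > 66 branch applies.
R = 329.7·(95.35 − 60)^(-0.1332) = 329.7·35.35^(-0.1332) = 329.7·0.62195 = 205.056.
G = 288.1·(95.35 − 60)^(-0.07551) = 288.1·35.35^(-0.07551) = 288.1·0.76398 = 220.102.
B = 255 by definition for t > 66.
Rounded: (205, 220, 255).
In hex: #CDDCFF.

#CDDCFF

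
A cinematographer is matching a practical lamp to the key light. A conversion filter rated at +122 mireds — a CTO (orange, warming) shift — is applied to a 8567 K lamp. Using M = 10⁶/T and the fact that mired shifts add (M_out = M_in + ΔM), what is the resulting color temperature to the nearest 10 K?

4190 K

M_in = 10⁶/8567 = 116.73 mireds.
M_out = 116.73 + (+122) = 238.73 mireds.
T_out = 10⁶/238.73 = 4188.9 K → 4190 K.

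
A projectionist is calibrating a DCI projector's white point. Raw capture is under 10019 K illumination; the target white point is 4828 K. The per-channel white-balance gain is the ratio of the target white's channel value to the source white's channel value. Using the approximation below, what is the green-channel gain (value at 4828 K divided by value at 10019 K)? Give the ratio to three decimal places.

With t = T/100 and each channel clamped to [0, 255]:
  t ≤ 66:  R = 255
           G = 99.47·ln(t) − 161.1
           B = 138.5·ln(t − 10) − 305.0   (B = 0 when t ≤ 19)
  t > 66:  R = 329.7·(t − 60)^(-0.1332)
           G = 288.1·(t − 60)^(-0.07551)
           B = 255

1.030

At 10019 K (t = 100.19):
  G = 288.1·(100.19 − 60)^(-0.07551) = 288.1·40.19^(-0.07551) = 288.1·0.75661 = 217.980.
At 4828 K (t = 48.28):
  G = 99.47·ln 48.28 − 161.1 = 99.47·3.8770 − 161.1 = 224.547.
Gain = 224.547 / 217.980 = 1.0301 → 1.030.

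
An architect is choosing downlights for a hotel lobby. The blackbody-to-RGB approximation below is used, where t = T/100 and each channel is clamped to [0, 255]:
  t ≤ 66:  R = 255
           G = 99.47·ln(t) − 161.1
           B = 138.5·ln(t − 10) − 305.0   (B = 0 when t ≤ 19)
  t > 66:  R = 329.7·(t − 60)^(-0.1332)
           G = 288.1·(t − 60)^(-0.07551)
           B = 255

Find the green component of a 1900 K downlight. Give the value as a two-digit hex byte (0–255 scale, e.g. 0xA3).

t = 1900/100 = 19; the t ≤ 66 branch applies.
G = 99.47·ln 19 − 161.1 = 99.47·2.9444 − 161.1 = 131.783.
Rounded: 132; in hex, 0x84.

0x84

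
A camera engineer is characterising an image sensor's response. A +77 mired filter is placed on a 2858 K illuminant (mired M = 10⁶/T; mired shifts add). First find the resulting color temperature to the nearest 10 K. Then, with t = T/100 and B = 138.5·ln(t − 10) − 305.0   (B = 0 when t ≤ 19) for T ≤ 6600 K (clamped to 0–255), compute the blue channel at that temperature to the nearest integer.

54

M_in = 10⁶/2858 = 349.90; M_out = 349.90 + (+77) = 426.90.
T_out = 10⁶/426.90 = 2342.5 K → 2340 K; t = 23.4.
B = 138.5·ln(23.4 − 10) − 305.0 = 138.5·ln 13.4 − 305.0 = 138.5·2.5953 − 305.0 = 54.443.
Rounded: 54.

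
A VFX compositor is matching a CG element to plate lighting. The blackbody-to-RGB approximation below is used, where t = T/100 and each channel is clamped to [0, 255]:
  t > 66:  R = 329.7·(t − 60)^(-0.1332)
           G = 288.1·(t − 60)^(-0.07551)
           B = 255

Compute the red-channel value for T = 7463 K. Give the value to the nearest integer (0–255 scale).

231

t = 7463/100 = 74.63; the t > 66 branch applies.
R = 329.7·(74.63 − 60)^(-0.1332) = 329.7·14.63^(-0.1332) = 329.7·0.69950 = 230.626.
Rounded: 231.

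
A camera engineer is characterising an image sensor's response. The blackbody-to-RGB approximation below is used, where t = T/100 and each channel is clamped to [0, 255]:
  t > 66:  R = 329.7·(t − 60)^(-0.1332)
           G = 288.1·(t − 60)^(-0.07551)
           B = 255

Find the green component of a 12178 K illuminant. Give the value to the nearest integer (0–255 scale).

211

t = 12178/100 = 121.78; the t > 66 branch applies.
G = 288.1·(121.78 − 60)^(-0.07551) = 288.1·61.78^(-0.07551) = 288.1·0.73244 = 211.016.
Rounded: 211.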